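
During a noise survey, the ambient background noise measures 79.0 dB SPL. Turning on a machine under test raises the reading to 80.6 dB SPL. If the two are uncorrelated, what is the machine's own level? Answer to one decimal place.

Remove the background by subtracting linear intensities:
L_src = 10·log₁₀(10^(80.6/10) − 10^(79.0/10)) = 10·log₁₀(35380000) = 75.5 dB SPL.

75.5 dB SPL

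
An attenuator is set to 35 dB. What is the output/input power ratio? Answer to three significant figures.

Power ratio = 10^(dB/10).
10^(-35/10) = 10^(-3.500) = 0.000316.

0.000316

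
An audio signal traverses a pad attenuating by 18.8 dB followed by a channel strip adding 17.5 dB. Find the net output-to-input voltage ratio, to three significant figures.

Net gain = (−18.8) + 17.5 = -1.3 dB.
Voltage ratio = 10^(-1.3/20) = 0.861.

0.861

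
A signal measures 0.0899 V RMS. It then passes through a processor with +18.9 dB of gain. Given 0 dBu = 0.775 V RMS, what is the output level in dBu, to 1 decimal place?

Input level: 20·log₁₀(0.0899/0.775) = -18.71 dBu.
Output: -18.71 + 18.9 = +0.2 dBu.

+0.2 dBu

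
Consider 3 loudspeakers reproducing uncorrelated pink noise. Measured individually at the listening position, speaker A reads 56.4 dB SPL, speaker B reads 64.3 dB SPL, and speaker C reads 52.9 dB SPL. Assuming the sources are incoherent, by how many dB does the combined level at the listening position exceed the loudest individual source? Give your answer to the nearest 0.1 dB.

Incoherent sources sum as intensities:
L_total = 10·log₁₀(10^(56.4/10) + 10^(64.3/10) + 10^(52.9/10)) = 65.22 dB SPL.
Excess over the loudest (64.3 dB): 65.22 − 64.3 = 0.9 dB.

0.9 dB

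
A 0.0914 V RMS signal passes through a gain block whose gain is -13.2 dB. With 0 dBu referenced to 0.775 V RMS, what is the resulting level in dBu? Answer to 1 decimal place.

-31.8 dBu

Input level: 20·log₁₀(0.0914/0.775) = -18.57 dBu.
Output: -18.57 − 13.2 = -31.8 dBu.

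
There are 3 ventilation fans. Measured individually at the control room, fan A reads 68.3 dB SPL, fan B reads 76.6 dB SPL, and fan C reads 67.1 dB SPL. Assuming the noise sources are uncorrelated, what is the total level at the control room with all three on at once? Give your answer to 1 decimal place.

77.6 dB SPL

Uncorrelated sources add in intensity (power), not in dB.
L_total = 10·log₁₀(10^(68.3/10) + 10^(76.6/10) + 10^(67.1/10)) = 10·log₁₀(57600000) = 77.6 dB SPL.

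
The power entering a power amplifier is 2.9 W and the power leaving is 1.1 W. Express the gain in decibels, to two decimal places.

-4.21 dB

Power ratio → dB uses the 10·log₁₀ form:
10·log₁₀(1.1/2.9) = 10·log₁₀(0.3793) = -4.21 dB.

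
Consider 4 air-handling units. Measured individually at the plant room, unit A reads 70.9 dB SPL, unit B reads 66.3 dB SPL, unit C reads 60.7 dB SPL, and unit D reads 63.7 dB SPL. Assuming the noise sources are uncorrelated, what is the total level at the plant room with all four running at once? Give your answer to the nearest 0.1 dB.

Uncorrelated sources add in intensity (power), not in dB.
L_total = 10·log₁₀(10^(70.9/10) + 10^(66.3/10) + 10^(60.7/10) + 10^(63.7/10)) = 10·log₁₀(20090000) = 73.0 dB SPL.

73.0 dB SPL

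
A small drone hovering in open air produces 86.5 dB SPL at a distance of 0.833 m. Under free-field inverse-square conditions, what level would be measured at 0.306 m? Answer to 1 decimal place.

For a point source in a free field, ΔL = −20·log₁₀(d₂/d₁).
ΔL = −20·log₁₀(0.306/0.833) = 8.70 dB, so L₂ = 86.5 + (8.70) = 95.2 dB SPL.

95.2 dB SPL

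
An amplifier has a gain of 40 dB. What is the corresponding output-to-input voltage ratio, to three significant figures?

Voltage ratio = 10^(dB/20).
10^(40/20) = 10^(2.000) = 100.

100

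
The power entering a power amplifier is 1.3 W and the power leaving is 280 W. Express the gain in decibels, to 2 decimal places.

Power is a power quantity, so gain = 10·log₁₀(P_out/P_in).
10·log₁₀(280/1.3) = 10·log₁₀(215.4) = 23.33 dB.

23.33 dB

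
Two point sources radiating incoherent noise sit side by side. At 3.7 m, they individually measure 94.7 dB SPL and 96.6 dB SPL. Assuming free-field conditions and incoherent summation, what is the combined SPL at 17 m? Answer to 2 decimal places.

85.52 dB SPL

Combined at 3.7 m: 10·log₁₀(10^(94.7/10)+10^(96.6/10)) = 98.763 dB SPL.
Then apply −20·log₁₀(17/3.7) = -13.245 dB → 85.52 dB SPL.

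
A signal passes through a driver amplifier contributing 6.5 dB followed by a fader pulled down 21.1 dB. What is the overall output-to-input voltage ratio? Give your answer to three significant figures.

0.186

Net gain = 6.5 + (−21.1) = -14.6 dB.
Voltage ratio = 10^(-14.6/20) = 0.186.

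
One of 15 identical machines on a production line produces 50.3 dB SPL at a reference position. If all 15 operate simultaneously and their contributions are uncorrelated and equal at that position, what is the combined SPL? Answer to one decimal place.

15 equal incoherent sources raise the level by 10·log₁₀(15) = 11.76 dB.
L_total = 50.3 + 11.76 = 62.1 dB SPL.

62.1 dB SPL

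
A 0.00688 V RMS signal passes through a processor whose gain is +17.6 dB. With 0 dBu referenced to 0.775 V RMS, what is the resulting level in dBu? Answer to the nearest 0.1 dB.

-23.4 dBu

Input level: 20·log₁₀(0.00688/0.775) = -41.03 dBu.
Output: -41.03 + 17.6 = -23.4 dBu.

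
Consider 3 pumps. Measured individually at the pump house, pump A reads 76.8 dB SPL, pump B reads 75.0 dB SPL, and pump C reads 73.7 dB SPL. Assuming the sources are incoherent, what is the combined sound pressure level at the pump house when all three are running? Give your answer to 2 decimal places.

80.13 dB SPL

Incoherent sources sum as intensities:
L_total = 10·log₁₀(10^(76.8/10) + 10^(75.0/10) + 10^(73.7/10)) = 10·log₁₀(102900000) = 80.13 dB SPL.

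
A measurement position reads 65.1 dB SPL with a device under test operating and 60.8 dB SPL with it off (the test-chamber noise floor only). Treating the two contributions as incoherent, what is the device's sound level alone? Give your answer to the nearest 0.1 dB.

63.1 dB SPL

Background correction is a power subtraction:
L_src = 10·log₁₀(10^(65.1/10) − 10^(60.8/10)) = 10·log₁₀(2034000) = 63.1 dB SPL.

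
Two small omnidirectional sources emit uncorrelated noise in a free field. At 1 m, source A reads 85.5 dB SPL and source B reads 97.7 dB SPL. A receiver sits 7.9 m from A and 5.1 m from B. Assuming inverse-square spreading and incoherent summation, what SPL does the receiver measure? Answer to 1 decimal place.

83.7 dB SPL

At the listener: L_A = 85.5 − 20·log₁₀(7.9) = 67.55 dB; L_B = 97.7 − 20·log₁₀(5.1) = 83.55 dB.
Combined: 10·log₁₀(10^(67.55/10)+10^(83.55/10)) = 83.7 dB SPL.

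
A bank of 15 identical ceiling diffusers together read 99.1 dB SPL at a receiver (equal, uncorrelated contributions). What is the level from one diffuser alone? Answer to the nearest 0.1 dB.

15 equal incoherent sources add 10·log₁₀(15) = 11.76 dB over one source.
L_one = 99.1 − 11.76 = 87.3 dB SPL.

87.3 dB SPL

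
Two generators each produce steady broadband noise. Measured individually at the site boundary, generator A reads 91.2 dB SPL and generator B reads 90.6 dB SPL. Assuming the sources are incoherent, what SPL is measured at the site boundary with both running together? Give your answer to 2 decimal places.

Add the sources as powers (linear), then convert back to dB:
L_total = 10·log₁₀(10^(91.2/10) + 10^(90.6/10)) = 10·log₁₀(2466000000) = 93.92 dB SPL.

93.92 dB SPL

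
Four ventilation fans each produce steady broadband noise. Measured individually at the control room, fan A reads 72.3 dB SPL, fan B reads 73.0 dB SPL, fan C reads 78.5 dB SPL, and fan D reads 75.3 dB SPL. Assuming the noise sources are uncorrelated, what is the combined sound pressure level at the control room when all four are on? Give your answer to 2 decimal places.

Add the sources as powers (linear), then convert back to dB:
L_total = 10·log₁₀(10^(72.3/10) + 10^(73.0/10) + 10^(78.5/10) + 10^(75.3/10)) = 10·log₁₀(141600000) = 81.51 dB SPL.

81.51 dB SPL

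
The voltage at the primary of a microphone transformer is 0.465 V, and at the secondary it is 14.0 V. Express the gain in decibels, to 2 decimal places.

Voltage ratio → dB uses the 20·log₁₀ form:
20·log₁₀(14.0/0.465) = 20·log₁₀(30.11) = 29.57 dB.

29.57 dB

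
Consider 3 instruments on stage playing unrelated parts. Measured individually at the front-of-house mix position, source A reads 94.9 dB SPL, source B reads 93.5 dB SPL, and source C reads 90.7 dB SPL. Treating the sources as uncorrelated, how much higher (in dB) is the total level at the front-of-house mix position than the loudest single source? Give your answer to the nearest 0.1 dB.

Add the sources as powers (linear), then convert back to dB:
L_total = 10·log₁₀(10^(94.9/10) + 10^(93.5/10) + 10^(90.7/10)) = 98.13 dB SPL.
Excess over the loudest (94.9 dB): 98.13 − 94.9 = 3.2 dB.

3.2 dB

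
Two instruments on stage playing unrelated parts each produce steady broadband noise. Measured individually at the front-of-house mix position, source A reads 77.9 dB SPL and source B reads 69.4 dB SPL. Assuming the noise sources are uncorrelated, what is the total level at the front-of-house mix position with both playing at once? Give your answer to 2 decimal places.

78.47 dB SPL

Incoherent sources sum as intensities:
L_total = 10·log₁₀(10^(77.9/10) + 10^(69.4/10)) = 10·log₁₀(70370000) = 78.47 dB SPL.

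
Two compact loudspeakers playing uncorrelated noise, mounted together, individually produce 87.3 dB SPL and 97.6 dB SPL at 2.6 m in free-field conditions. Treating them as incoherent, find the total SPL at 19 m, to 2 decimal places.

80.71 dB SPL

Combined at 2.6 m: 10·log₁₀(10^(87.3/10)+10^(97.6/10)) = 97.987 dB SPL.
Then apply −20·log₁₀(19/2.6) = -17.276 dB → 80.71 dB SPL.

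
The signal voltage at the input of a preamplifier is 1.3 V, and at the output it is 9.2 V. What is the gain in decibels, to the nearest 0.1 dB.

For a voltage ratio, dB = 20·log₁₀(V₂/V₁).
20·log₁₀(9.2/1.3) = 20·log₁₀(7.077) = 17.0 dB.

17.0 dB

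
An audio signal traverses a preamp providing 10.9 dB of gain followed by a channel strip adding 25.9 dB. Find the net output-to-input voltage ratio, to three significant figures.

69.2

Net gain = 10.9 + 25.9 = 36.8 dB.
Voltage ratio = 10^(36.8/20) = 69.2.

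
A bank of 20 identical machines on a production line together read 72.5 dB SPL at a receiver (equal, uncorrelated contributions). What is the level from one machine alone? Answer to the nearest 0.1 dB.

20 equal incoherent sources add 10·log₁₀(20) = 13.01 dB over one source.
L_one = 72.5 − 13.01 = 59.5 dB SPL.

59.5 dB SPL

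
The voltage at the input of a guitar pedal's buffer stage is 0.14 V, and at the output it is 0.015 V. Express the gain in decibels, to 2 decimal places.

-19.40 dB

Voltage ratio → dB uses the 20·log₁₀ form:
20·log₁₀(0.015/0.14) = 20·log₁₀(0.1071) = -19.40 dB.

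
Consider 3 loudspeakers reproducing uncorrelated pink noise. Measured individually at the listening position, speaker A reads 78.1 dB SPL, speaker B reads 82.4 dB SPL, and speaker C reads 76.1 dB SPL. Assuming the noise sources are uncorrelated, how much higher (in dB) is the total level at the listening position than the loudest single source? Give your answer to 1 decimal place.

Add the sources as powers (linear), then convert back to dB:
L_total = 10·log₁₀(10^(78.1/10) + 10^(82.4/10) + 10^(76.1/10)) = 84.46 dB SPL.
Excess over the loudest (82.4 dB): 84.46 − 82.4 = 2.1 dB.

2.1 dB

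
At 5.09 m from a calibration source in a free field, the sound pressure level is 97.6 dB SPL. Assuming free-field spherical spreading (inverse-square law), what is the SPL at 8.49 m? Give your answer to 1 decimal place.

93.2 dB SPL

Inverse-square spreading gives ΔL = −20·log₁₀(d₂/d₁).
ΔL = −20·log₁₀(8.49/5.09) = -4.44 dB, so L₂ = 97.6 + (-4.44) = 93.2 dB SPL.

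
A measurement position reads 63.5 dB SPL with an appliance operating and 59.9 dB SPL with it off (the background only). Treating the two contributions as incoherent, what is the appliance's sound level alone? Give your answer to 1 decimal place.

Background correction is a power subtraction:
L_src = 10·log₁₀(10^(63.5/10) − 10^(59.9/10)) = 10·log₁₀(1261000) = 61.0 dB SPL.

61.0 dB SPL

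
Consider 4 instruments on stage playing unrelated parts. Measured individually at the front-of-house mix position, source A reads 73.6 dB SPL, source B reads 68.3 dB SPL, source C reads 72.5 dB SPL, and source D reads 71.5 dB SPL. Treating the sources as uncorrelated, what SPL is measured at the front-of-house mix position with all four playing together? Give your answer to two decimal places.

77.89 dB SPL

Incoherent sources sum as intensities:
L_total = 10·log₁₀(10^(73.6/10) + 10^(68.3/10) + 10^(72.5/10) + 10^(71.5/10)) = 10·log₁₀(61580000) = 77.89 dB SPL.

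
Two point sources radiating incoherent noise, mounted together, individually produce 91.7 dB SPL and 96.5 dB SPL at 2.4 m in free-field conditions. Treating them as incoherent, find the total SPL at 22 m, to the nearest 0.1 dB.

Combined at 2.4 m: 10·log₁₀(10^(91.7/10)+10^(96.5/10)) = 97.74 dB SPL.
Then apply −20·log₁₀(22/2.4) = -19.24 dB → 78.5 dB SPL.

78.5 dB SPL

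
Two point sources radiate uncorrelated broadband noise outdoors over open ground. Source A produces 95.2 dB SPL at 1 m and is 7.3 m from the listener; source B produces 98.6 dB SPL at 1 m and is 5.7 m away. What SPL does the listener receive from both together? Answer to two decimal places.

84.55 dB SPL

At the listener: L_A = 95.2 − 20·log₁₀(7.3) = 77.934 dB; L_B = 98.6 − 20·log₁₀(5.7) = 83.483 dB.
Combined: 10·log₁₀(10^(77.934/10)+10^(83.483/10)) = 84.55 dB SPL.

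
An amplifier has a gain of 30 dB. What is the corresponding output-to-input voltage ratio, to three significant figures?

31.6

Voltage ratio = 10^(dB/20).
10^(30/20) = 10^(1.500) = 31.6.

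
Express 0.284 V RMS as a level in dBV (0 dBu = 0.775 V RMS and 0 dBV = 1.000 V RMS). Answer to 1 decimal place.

-10.9 dBV

dBV = 20·log₁₀(V / 1.000 V).
20·log₁₀(0.284/1.000) = -10.9 dBV.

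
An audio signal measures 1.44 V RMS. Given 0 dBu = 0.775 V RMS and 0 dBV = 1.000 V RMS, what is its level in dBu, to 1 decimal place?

dBu = 20·log₁₀(V / 0.775 V).
20·log₁₀(1.44/0.775) = +5.4 dBu.

+5.4 dBu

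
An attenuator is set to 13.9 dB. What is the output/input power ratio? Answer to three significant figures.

Power ratio = 10^(dB/10).
10^(-13.9/10) = 10^(-1.390) = 0.0407.

0.0407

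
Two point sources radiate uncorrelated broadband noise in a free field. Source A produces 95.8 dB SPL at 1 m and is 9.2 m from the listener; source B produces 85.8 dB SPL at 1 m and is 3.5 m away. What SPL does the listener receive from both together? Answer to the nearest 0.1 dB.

78.8 dB SPL

At the listener: L_A = 95.8 − 20·log₁₀(9.2) = 76.52 dB; L_B = 85.8 − 20·log₁₀(3.5) = 74.92 dB.
Combined: 10·log₁₀(10^(76.52/10)+10^(74.92/10)) = 78.8 dB SPL.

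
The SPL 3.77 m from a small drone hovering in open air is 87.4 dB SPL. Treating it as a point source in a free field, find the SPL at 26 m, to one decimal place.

Free-field point source: level drops by 20·log₁₀ of the distance ratio.
ΔL = −20·log₁₀(26/3.77) = -16.77 dB, so L₂ = 87.4 + (-16.77) = 70.6 dB SPL.

70.6 dB SPL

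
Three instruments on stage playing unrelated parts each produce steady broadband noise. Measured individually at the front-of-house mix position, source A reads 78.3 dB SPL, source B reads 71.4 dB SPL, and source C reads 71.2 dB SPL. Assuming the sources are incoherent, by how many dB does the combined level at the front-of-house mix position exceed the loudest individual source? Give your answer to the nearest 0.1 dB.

1.5 dB

Incoherent sources sum as intensities:
L_total = 10·log₁₀(10^(78.3/10) + 10^(71.4/10) + 10^(71.2/10)) = 79.76 dB SPL.
Excess over the loudest (78.3 dB): 79.76 − 78.3 = 1.5 dB.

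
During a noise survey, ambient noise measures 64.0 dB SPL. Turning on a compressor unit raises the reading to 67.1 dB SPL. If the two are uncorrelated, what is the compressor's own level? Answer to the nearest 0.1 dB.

Subtract intensities: L_src = 10·log₁₀(10^(L_total/10) − 10^(L_bg/10)).
L_src = 10·log₁₀(10^(67.1/10) − 10^(64.0/10)) = 10·log₁₀(2617000) = 64.2 dB SPL.

64.2 dB SPL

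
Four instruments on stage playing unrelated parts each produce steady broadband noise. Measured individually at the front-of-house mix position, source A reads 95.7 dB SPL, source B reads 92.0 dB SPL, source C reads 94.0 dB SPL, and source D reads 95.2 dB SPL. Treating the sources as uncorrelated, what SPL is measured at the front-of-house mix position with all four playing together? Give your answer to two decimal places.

Incoherent sources sum as intensities:
L_total = 10·log₁₀(10^(95.7/10) + 10^(92.0/10) + 10^(94.0/10) + 10^(95.2/10)) = 10·log₁₀(11123000000) = 100.46 dB SPL.

100.46 dB SPL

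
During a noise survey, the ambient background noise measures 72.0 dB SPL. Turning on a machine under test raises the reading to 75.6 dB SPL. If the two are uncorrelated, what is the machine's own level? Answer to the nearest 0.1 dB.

73.1 dB SPL

Background correction is a power subtraction:
L_src = 10·log₁₀(10^(75.6/10) − 10^(72.0/10)) = 10·log₁₀(20460000) = 73.1 dB SPL.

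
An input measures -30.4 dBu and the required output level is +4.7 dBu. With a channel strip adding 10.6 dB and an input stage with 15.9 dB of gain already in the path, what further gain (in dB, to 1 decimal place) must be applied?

The required make-up gain is the shortfall in the dB sum.
G = +4.7 − (-30.4) − 10.6 − 15.9 = 8.6 dB.

8.6 dB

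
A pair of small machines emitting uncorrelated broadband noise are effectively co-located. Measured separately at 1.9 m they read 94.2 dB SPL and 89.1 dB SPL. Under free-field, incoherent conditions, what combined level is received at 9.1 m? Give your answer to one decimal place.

81.8 dB SPL

Combined at 1.9 m: 10·log₁₀(10^(94.2/10)+10^(89.1/10)) = 95.37 dB SPL.
Then apply −20·log₁₀(9.1/1.9) = -13.61 dB → 81.8 dB SPL.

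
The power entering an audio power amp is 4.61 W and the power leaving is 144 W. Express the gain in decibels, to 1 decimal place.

14.9 dB

Power is a power quantity, so gain = 10·log₁₀(P_out/P_in).
10·log₁₀(144/4.61) = 10·log₁₀(31.24) = 14.9 dB.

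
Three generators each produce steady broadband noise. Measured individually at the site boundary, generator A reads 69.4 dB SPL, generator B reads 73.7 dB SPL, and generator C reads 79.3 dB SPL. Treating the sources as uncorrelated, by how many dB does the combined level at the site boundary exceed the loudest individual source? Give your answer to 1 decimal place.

1.4 dB

Add the sources as powers (linear), then convert back to dB:
L_total = 10·log₁₀(10^(69.4/10) + 10^(73.7/10) + 10^(79.3/10)) = 80.69 dB SPL.
Excess over the loudest (79.3 dB): 80.69 − 79.3 = 1.4 dB.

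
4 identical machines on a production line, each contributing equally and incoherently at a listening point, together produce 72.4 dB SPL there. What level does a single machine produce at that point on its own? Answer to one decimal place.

4 equal incoherent sources add 10·log₁₀(4) = 6.02 dB over one source.
L_one = 72.4 − 6.02 = 66.4 dB SPL.

66.4 dB SPL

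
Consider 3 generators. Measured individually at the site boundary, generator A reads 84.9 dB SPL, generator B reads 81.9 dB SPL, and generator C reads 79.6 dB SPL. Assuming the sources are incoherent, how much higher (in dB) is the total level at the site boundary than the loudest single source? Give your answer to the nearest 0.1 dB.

2.5 dB

Incoherent sources sum as intensities:
L_total = 10·log₁₀(10^(84.9/10) + 10^(81.9/10) + 10^(79.6/10)) = 87.44 dB SPL.
Excess over the loudest (84.9 dB): 87.44 − 84.9 = 2.5 dB.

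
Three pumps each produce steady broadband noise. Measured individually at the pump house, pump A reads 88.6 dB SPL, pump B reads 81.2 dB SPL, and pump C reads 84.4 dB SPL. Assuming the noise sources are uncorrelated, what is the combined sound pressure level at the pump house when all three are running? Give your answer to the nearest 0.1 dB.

Uncorrelated sources add in intensity (power), not in dB.
L_total = 10·log₁₀(10^(88.6/10) + 10^(81.2/10) + 10^(84.4/10)) = 10·log₁₀(1132000000) = 90.5 dB SPL.

90.5 dB SPL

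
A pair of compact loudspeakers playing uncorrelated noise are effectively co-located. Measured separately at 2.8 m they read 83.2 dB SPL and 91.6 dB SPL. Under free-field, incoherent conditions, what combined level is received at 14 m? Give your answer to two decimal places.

78.21 dB SPL

Combined at 2.8 m: 10·log₁₀(10^(83.2/10)+10^(91.6/10)) = 92.186 dB SPL.
Then apply −20·log₁₀(14/2.8) = -13.979 dB → 78.21 dB SPL.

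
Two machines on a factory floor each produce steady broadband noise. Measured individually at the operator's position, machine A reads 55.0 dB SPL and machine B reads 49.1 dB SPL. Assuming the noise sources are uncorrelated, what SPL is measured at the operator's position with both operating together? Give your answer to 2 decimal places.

55.99 dB SPL

Incoherent sources sum as intensities:
L_total = 10·log₁₀(10^(55.0/10) + 10^(49.1/10)) = 10·log₁₀(397500) = 55.99 dB SPL.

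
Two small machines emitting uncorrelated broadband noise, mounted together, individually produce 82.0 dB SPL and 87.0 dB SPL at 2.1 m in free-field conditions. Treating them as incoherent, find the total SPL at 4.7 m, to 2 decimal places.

81.20 dB SPL

Combined at 2.1 m: 10·log₁₀(10^(82.0/10)+10^(87.0/10)) = 88.193 dB SPL.
Then apply −20·log₁₀(4.7/2.1) = -6.998 dB → 81.20 dB SPL.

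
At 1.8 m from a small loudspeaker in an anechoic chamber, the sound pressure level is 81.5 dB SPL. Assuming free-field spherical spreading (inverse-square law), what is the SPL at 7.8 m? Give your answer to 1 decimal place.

68.8 dB SPL

Inverse-square spreading gives ΔL = −20·log₁₀(d₂/d₁).
ΔL = −20·log₁₀(7.8/1.8) = -12.74 dB, so L₂ = 81.5 + (-12.74) = 68.8 dB SPL.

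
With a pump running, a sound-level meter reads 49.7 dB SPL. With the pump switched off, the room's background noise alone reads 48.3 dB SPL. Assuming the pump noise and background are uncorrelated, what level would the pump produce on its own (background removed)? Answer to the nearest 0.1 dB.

Remove the background by subtracting linear intensities:
L_src = 10·log₁₀(10^(49.7/10) − 10^(48.3/10)) = 10·log₁₀(25720) = 44.1 dB SPL.

44.1 dB SPL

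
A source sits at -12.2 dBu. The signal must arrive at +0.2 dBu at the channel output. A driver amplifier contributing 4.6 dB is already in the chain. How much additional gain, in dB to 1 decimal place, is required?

The required make-up gain is the shortfall in the dB sum.
G = +0.2 − (-12.2) − 4.6 = 7.8 dB.

7.8 dB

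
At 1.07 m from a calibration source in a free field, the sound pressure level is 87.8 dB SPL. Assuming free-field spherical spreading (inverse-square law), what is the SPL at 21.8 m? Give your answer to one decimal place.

61.6 dB SPL

For a point source in a free field, ΔL = −20·log₁₀(d₂/d₁).
ΔL = −20·log₁₀(21.8/1.07) = -26.18 dB, so L₂ = 87.8 + (-26.18) = 61.6 dB SPL.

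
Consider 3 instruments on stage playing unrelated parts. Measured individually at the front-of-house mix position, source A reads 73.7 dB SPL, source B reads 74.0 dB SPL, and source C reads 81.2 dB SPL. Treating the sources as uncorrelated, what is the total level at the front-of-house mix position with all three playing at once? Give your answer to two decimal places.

Incoherent sources sum as intensities:
L_total = 10·log₁₀(10^(73.7/10) + 10^(74.0/10) + 10^(81.2/10)) = 10·log₁₀(180400000) = 82.56 dB SPL.

82.56 dB SPL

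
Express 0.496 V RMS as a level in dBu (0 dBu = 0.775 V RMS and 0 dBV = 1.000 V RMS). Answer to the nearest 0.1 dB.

-3.9 dBu

dBu = 20·log₁₀(V / 0.775 V).
20·log₁₀(0.496/0.775) = -3.9 dBu.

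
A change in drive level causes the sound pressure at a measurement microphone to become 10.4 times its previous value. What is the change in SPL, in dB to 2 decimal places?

20.34 dB

Sound pressure is an amplitude quantity: ΔL = 20·log₁₀(p₂/p₁).
20·log₁₀(10.4) = 20.34 dB.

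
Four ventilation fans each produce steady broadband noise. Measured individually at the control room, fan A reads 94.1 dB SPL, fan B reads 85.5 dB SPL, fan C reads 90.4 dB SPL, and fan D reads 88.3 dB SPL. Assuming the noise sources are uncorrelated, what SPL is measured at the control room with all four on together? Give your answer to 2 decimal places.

Add the sources as powers (linear), then convert back to dB:
L_total = 10·log₁₀(10^(94.1/10) + 10^(85.5/10) + 10^(90.4/10) + 10^(88.3/10)) = 10·log₁₀(4698000000) = 96.72 dB SPL.

96.72 dB SPL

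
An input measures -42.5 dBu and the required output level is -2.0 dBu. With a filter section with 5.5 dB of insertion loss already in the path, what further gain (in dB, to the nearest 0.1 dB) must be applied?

46.0 dB

The required make-up gain is the shortfall in the dB sum.
G = -2.0 − (-42.5) + 5.5 = 46.0 dB.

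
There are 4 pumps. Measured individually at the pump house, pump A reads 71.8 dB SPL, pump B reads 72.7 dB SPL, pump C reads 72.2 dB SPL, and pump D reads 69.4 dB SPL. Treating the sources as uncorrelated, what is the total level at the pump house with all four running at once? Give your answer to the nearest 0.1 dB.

Uncorrelated sources add in intensity (power), not in dB.
L_total = 10·log₁₀(10^(71.8/10) + 10^(72.7/10) + 10^(72.2/10) + 10^(69.4/10)) = 10·log₁₀(59060000) = 77.7 dB SPL.

77.7 dB SPL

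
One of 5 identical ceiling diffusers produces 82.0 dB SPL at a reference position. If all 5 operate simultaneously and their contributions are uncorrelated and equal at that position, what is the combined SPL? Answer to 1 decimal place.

89.0 dB SPL

5 equal incoherent sources raise the level by 10·log₁₀(5) = 6.99 dB.
L_total = 82.0 + 6.99 = 89.0 dB SPL.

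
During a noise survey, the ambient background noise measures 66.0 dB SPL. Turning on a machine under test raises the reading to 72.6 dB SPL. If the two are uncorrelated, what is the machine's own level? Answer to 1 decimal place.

71.5 dB SPL

Background correction is a power subtraction:
L_src = 10·log₁₀(10^(72.6/10) − 10^(66.0/10)) = 10·log₁₀(14220000) = 71.5 dB SPL.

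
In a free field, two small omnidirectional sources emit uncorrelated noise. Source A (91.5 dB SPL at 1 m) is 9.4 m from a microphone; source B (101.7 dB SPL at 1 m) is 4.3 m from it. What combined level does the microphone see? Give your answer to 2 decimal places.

89.12 dB SPL

At the listener: L_A = 91.5 − 20·log₁₀(9.4) = 72.037 dB; L_B = 101.7 − 20·log₁₀(4.3) = 89.031 dB.
Combined: 10·log₁₀(10^(72.037/10)+10^(89.031/10)) = 89.12 dB SPL.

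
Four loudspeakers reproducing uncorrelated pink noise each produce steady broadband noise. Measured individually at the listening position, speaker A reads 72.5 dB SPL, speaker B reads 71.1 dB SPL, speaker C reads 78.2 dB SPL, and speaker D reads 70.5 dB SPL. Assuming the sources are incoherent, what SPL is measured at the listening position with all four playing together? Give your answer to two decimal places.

80.33 dB SPL

Incoherent sources sum as intensities:
L_total = 10·log₁₀(10^(72.5/10) + 10^(71.1/10) + 10^(78.2/10) + 10^(70.5/10)) = 10·log₁₀(108000000) = 80.33 dB SPL.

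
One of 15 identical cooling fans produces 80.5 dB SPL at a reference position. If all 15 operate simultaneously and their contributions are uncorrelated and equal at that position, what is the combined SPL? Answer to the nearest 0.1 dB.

15 equal incoherent sources raise the level by 10·log₁₀(15) = 11.76 dB.
L_total = 80.5 + 11.76 = 92.3 dB SPL.

92.3 dB SPL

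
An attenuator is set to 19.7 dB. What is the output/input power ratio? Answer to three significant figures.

0.0107

Power ratio = 10^(dB/10).
10^(-19.7/10) = 10^(-1.970) = 0.0107.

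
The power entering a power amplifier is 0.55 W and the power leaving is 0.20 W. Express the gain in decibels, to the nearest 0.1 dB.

-4.4 dB

Power is a power quantity, so gain = 10·log₁₀(P_out/P_in).
10·log₁₀(0.20/0.55) = 10·log₁₀(0.3636) = -4.4 dB.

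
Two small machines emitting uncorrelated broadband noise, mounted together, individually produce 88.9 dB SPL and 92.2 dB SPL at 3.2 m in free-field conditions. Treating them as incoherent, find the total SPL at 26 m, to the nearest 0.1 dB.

Combined at 3.2 m: 10·log₁₀(10^(88.9/10)+10^(92.2/10)) = 93.87 dB SPL.
Then apply −20·log₁₀(26/3.2) = -18.20 dB → 75.7 dB SPL.

75.7 dB SPL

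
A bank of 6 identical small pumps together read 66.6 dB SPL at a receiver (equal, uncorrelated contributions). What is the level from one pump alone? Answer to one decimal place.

6 equal incoherent sources add 10·log₁₀(6) = 7.78 dB over one source.
L_one = 66.6 − 7.78 = 58.8 dB SPL.

58.8 dB SPL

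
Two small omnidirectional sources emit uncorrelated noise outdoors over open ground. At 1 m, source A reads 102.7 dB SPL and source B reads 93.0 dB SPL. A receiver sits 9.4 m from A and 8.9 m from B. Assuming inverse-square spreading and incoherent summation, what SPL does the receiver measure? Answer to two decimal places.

83.73 dB SPL

At the listener: L_A = 102.7 − 20·log₁₀(9.4) = 83.237 dB; L_B = 93.0 − 20·log₁₀(8.9) = 74.012 dB.
Combined: 10·log₁₀(10^(83.237/10)+10^(74.012/10)) = 83.73 dB SPL.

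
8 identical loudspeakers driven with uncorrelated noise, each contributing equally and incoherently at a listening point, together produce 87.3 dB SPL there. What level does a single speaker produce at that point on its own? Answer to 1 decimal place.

8 equal incoherent sources add 10·log₁₀(8) = 9.03 dB over one source.
L_one = 87.3 − 9.03 = 78.3 dB SPL.

78.3 dB SPL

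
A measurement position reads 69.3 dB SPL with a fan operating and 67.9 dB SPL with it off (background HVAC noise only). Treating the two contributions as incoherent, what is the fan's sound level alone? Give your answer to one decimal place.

Subtract intensities: L_src = 10·log₁₀(10^(L_total/10) − 10^(L_bg/10)).
L_src = 10·log₁₀(10^(69.3/10) − 10^(67.9/10)) = 10·log₁₀(2345000) = 63.7 dB SPL.

63.7 dB SPL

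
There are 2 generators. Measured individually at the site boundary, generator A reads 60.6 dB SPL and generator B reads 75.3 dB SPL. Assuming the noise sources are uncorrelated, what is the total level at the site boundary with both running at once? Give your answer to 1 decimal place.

75.4 dB SPL

Incoherent sources sum as intensities:
L_total = 10·log₁₀(10^(60.6/10) + 10^(75.3/10)) = 10·log₁₀(35030000) = 75.4 dB SPL.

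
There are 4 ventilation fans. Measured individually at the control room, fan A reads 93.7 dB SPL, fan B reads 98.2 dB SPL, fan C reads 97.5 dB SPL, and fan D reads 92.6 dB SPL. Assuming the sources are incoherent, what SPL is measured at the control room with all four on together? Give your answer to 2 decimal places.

102.15 dB SPL

Incoherent sources sum as intensities:
L_total = 10·log₁₀(10^(93.7/10) + 10^(98.2/10) + 10^(97.5/10) + 10^(92.6/10)) = 10·log₁₀(16394000000) = 102.15 dB SPL.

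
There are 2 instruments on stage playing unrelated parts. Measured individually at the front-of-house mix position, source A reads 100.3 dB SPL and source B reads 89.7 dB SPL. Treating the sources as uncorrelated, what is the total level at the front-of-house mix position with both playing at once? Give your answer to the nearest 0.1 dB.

100.7 dB SPL

Incoherent sources sum as intensities:
L_total = 10·log₁₀(10^(100.3/10) + 10^(89.7/10)) = 10·log₁₀(11648000000) = 100.7 dB SPL.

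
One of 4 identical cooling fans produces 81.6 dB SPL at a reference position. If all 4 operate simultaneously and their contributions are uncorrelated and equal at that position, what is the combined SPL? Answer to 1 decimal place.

87.6 dB SPL

4 equal incoherent sources raise the level by 10·log₁₀(4) = 6.02 dB.
L_total = 81.6 + 6.02 = 87.6 dB SPL.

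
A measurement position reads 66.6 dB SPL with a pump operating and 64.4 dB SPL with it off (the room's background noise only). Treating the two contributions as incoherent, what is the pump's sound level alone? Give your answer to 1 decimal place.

62.6 dB SPL

Remove the background by subtracting linear intensities:
L_src = 10·log₁₀(10^(66.6/10) − 10^(64.4/10)) = 10·log₁₀(1817000) = 62.6 dB SPL.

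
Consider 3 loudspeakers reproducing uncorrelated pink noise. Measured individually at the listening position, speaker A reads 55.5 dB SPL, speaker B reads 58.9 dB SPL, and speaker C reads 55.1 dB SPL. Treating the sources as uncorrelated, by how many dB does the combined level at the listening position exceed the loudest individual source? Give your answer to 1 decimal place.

2.7 dB

Incoherent sources sum as intensities:
L_total = 10·log₁₀(10^(55.5/10) + 10^(58.9/10) + 10^(55.1/10)) = 61.63 dB SPL.
Excess over the loudest (58.9 dB): 61.63 − 58.9 = 2.7 dB.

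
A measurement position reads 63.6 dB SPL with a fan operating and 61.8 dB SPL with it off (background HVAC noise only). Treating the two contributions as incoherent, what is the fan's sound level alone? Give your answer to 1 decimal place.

Subtract intensities: L_src = 10·log₁₀(10^(L_total/10) − 10^(L_bg/10)).
L_src = 10·log₁₀(10^(63.6/10) − 10^(61.8/10)) = 10·log₁₀(777300) = 58.9 dB SPL.

58.9 dB SPL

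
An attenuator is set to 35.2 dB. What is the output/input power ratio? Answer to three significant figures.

0.000302

Power ratio = 10^(dB/10).
10^(-35.2/10) = 10^(-3.520) = 0.000302.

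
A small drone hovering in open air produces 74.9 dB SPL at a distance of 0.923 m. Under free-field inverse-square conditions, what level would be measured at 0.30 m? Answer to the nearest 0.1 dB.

84.7 dB SPL

For a point source in a free field, ΔL = −20·log₁₀(d₂/d₁).
ΔL = −20·log₁₀(0.30/0.923) = 9.76 dB, so L₂ = 74.9 + (9.76) = 84.7 dB SPL.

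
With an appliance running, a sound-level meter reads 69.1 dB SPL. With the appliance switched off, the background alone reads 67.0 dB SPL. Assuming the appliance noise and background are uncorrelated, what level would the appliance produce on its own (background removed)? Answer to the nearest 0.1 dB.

64.9 dB SPL

Remove the background by subtracting linear intensities:
L_src = 10·log₁₀(10^(69.1/10) − 10^(67.0/10)) = 10·log₁₀(3116000) = 64.9 dB SPL.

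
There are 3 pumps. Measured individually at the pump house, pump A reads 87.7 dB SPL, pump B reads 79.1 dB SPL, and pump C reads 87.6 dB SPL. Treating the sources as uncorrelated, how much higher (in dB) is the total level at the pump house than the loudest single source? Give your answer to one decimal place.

3.3 dB

Add the sources as powers (linear), then convert back to dB:
L_total = 10·log₁₀(10^(87.7/10) + 10^(79.1/10) + 10^(87.6/10)) = 90.95 dB SPL.
Excess over the loudest (87.7 dB): 90.95 − 87.7 = 3.3 dB.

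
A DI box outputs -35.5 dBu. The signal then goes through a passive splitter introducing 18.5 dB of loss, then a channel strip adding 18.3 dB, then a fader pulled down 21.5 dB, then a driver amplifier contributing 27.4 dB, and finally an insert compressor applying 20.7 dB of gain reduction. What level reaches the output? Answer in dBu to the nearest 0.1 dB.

-50.5 dBu

Cascaded gains and losses add directly in dB.
-35.5 − 18.5 + 18.3 − 21.5 + 27.4 − 20.7 = -50.5 dBu.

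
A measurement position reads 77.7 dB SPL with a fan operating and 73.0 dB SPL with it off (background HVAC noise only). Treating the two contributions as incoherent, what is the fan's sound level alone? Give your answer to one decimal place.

75.9 dB SPL

Subtract intensities: L_src = 10·log₁₀(10^(L_total/10) − 10^(L_bg/10)).
L_src = 10·log₁₀(10^(77.7/10) − 10^(73.0/10)) = 10·log₁₀(38930000) = 75.9 dB SPL.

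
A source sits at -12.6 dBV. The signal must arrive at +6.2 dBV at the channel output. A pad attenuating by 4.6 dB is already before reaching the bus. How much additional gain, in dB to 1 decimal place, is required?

23.4 dB

The required make-up gain is the shortfall in the dB sum.
G = +6.2 − (-12.6) + 4.6 = 23.4 dB.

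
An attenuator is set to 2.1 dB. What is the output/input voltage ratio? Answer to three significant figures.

Voltage ratio = 10^(dB/20).
10^(-2.1/20) = 10^(-0.1050) = 0.785.

0.785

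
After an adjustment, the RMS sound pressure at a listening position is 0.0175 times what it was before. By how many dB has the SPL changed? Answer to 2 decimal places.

-35.14 dB

SPL change from a pressure ratio uses the 20·log₁₀ form:
20·log₁₀(0.0175) = -35.14 dB.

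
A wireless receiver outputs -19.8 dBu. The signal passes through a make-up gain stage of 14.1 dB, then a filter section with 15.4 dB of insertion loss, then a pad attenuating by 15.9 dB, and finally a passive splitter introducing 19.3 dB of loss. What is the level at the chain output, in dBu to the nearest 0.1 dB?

In dB, series stages simply add:
-19.8 + 14.1 − 15.4 − 15.9 − 19.3 = -56.3 dBu.

-56.3 dBu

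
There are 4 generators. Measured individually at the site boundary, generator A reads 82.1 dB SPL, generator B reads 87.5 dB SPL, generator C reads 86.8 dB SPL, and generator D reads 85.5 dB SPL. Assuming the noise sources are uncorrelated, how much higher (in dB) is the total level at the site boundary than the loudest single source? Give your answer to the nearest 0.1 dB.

4.4 dB

Uncorrelated sources add in intensity (power), not in dB.
L_total = 10·log₁₀(10^(82.1/10) + 10^(87.5/10) + 10^(86.8/10) + 10^(85.5/10)) = 91.93 dB SPL.
Excess over the loudest (87.5 dB): 91.93 − 87.5 = 4.4 dB.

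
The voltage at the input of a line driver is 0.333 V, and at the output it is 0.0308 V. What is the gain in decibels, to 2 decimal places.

-20.68 dB

Voltage ratio → dB uses the 20·log₁₀ form:
20·log₁₀(0.0308/0.333) = 20·log₁₀(0.09249) = -20.68 dB.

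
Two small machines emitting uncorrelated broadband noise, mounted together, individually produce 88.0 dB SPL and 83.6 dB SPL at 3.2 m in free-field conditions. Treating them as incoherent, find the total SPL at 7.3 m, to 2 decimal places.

Combined at 3.2 m: 10·log₁₀(10^(88.0/10)+10^(83.6/10)) = 89.345 dB SPL.
Then apply −20·log₁₀(7.3/3.2) = -7.163 dB → 82.18 dB SPL.

82.18 dB SPL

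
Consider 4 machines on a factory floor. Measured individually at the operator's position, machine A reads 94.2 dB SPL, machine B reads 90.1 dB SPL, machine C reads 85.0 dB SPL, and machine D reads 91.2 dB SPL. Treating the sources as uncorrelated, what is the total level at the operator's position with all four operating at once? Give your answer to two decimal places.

Incoherent sources sum as intensities:
L_total = 10·log₁₀(10^(94.2/10) + 10^(90.1/10) + 10^(85.0/10) + 10^(91.2/10)) = 10·log₁₀(5288000000) = 97.23 dB SPL.

97.23 dB SPL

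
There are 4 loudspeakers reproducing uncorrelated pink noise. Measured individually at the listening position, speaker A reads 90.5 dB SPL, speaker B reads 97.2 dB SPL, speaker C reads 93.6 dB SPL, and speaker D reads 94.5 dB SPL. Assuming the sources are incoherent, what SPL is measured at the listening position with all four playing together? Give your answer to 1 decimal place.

Add the sources as powers (linear), then convert back to dB:
L_total = 10·log₁₀(10^(90.5/10) + 10^(97.2/10) + 10^(93.6/10) + 10^(94.5/10)) = 10·log₁₀(11479000000) = 100.6 dB SPL.

100.6 dB SPL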